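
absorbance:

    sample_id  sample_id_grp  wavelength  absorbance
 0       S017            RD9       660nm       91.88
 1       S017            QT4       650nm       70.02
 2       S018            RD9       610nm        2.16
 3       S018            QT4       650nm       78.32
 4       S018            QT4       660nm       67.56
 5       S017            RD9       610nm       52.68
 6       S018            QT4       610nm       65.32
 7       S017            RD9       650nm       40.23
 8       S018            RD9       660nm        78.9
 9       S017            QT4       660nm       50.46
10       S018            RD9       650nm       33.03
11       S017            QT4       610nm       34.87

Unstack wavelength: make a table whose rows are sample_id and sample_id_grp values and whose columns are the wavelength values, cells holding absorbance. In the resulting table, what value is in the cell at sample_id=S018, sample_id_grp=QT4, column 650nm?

78.32

Wide layout: rows indexed by sample_id and sample_id_grp, columns are the 3 distinct wavelength values (660nm, 650nm, 610nm).
Cell (sample_id=S018, sample_id_grp=QT4, wavelength=650nm) draws from the long row where sample_id=S018, sample_id_grp=QT4 and wavelength=650nm, which has absorbance=78.32.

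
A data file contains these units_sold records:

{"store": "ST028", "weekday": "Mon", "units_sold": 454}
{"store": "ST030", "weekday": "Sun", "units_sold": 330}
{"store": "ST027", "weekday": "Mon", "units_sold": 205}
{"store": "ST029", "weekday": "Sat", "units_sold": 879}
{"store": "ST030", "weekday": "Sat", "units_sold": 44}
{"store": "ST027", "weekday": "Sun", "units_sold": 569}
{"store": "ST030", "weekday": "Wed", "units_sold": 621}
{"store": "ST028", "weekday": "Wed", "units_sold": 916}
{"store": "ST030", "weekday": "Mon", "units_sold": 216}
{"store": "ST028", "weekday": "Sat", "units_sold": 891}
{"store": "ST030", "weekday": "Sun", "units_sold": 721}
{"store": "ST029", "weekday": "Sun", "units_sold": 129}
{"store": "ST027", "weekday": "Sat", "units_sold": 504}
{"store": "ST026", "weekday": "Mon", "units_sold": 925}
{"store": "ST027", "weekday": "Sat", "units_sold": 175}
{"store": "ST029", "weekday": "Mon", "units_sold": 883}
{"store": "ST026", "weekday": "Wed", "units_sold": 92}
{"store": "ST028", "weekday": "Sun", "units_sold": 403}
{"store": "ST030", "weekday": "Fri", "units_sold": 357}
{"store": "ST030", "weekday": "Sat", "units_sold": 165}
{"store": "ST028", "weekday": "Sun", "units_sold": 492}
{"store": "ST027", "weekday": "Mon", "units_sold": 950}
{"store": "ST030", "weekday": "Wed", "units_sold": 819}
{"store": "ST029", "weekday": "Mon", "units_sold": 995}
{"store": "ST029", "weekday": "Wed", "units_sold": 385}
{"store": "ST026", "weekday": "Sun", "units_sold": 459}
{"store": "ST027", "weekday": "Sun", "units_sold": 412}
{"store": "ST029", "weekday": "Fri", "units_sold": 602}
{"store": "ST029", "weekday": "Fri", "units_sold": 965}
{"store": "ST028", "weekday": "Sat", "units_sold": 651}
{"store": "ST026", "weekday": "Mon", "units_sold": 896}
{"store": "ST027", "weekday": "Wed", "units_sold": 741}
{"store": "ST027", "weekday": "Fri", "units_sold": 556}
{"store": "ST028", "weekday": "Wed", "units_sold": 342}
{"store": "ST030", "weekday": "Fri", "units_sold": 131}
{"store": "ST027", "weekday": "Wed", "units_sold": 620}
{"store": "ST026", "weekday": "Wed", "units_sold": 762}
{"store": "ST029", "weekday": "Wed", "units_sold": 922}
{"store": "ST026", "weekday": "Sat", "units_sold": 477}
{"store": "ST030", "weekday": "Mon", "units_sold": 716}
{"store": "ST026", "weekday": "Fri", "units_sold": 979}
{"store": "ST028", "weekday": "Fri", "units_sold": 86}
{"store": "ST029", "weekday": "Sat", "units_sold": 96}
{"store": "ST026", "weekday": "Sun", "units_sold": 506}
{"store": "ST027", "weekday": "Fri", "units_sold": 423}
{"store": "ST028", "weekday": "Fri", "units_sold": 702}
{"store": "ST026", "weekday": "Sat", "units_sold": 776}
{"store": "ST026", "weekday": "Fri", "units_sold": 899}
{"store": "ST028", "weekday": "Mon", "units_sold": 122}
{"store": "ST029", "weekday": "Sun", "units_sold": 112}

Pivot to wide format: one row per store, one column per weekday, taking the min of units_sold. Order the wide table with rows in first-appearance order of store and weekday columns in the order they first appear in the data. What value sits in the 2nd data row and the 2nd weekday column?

With rows in first-appearance order of store, row 2 is store=ST030. weekday columns in first-appearance order: Mon, Sun, Sat, Wed, Fri; column 2 is Sun.
Long rows with store=ST030, weekday=Sun: min(330, 721) = 330.

330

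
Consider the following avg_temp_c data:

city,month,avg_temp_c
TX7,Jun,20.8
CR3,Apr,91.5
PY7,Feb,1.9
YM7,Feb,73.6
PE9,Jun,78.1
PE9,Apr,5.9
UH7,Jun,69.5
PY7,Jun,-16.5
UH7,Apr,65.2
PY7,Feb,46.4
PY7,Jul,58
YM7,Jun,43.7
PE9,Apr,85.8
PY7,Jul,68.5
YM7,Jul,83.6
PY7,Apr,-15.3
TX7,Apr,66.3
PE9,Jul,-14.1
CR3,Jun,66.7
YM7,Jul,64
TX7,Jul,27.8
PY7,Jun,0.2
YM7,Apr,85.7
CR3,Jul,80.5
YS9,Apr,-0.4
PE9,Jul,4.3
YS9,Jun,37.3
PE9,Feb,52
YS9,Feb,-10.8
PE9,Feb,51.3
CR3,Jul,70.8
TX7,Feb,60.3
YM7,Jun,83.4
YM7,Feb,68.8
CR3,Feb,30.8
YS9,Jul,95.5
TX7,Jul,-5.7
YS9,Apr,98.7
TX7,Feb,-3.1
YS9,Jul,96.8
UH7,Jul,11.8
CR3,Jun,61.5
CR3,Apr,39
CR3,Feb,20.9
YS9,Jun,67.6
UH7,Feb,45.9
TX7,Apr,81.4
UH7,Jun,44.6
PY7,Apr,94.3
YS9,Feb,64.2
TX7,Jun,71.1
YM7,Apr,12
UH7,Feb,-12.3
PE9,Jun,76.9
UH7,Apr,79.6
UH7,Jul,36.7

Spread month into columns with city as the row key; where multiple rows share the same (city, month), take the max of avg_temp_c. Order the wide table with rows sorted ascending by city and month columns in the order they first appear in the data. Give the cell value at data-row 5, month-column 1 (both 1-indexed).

With rows sorted ascending by city, row 5 is city=UH7. month columns in first-appearance order: Jun, Apr, Feb, Jul; column 1 is Jun.
Long rows with city=UH7, month=Jun: max(69.5, 44.6) = 69.5.

69.5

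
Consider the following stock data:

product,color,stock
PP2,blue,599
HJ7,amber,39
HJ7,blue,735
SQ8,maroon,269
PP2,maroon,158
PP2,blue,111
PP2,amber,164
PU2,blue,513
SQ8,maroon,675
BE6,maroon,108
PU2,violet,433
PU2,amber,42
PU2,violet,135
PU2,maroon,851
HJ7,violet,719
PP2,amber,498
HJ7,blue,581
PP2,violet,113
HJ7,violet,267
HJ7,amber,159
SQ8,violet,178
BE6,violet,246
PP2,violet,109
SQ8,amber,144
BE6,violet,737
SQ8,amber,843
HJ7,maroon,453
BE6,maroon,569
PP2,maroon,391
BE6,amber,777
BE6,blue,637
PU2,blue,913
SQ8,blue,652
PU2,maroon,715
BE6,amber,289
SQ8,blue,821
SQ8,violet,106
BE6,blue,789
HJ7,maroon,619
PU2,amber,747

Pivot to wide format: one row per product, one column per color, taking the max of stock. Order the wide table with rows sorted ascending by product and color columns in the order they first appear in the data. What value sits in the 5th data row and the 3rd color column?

With rows sorted ascending by product, row 5 is product=SQ8. color columns in first-appearance order: blue, amber, maroon, violet; column 3 is maroon.
Long rows with product=SQ8, color=maroon: max(269, 675) = 675.

675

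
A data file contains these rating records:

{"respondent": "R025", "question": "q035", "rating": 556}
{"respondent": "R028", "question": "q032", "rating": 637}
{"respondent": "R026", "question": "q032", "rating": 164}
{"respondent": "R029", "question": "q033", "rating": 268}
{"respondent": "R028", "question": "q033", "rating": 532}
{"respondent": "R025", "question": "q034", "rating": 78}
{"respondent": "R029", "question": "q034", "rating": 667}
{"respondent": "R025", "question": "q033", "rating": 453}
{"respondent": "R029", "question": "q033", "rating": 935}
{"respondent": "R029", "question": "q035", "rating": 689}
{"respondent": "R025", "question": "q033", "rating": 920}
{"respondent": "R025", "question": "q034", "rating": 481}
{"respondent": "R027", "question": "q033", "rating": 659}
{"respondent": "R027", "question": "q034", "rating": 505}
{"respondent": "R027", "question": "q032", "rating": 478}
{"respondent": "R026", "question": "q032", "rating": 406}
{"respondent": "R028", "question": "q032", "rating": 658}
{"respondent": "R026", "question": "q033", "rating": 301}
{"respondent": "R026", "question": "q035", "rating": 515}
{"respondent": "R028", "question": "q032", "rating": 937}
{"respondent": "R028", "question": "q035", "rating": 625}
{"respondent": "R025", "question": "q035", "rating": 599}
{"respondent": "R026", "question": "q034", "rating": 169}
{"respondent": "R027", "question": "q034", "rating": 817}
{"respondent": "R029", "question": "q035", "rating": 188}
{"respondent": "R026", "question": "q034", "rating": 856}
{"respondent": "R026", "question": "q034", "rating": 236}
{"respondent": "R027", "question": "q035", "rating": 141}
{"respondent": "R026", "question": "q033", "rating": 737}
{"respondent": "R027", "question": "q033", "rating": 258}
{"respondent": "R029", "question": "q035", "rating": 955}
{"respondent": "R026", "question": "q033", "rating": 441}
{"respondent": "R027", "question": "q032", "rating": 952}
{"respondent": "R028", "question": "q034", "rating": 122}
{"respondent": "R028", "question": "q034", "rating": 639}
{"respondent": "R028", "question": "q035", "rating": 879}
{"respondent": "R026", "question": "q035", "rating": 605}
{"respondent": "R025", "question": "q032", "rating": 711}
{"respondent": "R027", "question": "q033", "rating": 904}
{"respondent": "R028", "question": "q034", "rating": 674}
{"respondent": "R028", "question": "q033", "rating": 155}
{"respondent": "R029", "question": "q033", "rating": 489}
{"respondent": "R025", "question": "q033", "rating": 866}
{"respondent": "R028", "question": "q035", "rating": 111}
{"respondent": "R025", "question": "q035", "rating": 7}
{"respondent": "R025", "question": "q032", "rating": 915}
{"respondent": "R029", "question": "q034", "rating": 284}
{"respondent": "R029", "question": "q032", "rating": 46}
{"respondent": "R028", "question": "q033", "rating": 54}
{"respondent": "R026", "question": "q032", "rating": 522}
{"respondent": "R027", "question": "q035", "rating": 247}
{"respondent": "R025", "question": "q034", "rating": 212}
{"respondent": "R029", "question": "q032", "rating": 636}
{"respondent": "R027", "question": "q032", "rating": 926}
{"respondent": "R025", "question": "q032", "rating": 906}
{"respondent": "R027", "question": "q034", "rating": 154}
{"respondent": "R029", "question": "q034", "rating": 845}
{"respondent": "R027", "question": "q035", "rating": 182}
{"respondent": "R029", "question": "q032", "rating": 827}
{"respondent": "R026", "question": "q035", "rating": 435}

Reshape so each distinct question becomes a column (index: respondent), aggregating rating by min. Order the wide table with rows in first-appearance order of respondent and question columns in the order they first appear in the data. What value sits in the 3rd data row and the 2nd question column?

164

With rows in first-appearance order of respondent, row 3 is respondent=R026. question columns in first-appearance order: q035, q032, q033, q034; column 2 is q032.
Long rows with respondent=R026, question=q032: min(164, 406, 522) = 164.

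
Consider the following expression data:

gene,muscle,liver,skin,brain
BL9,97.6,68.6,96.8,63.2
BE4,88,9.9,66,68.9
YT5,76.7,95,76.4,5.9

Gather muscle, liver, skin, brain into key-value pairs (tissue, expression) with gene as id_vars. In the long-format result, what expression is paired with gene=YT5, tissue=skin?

Unpivoting turns each (gene, wide-column) pair into one long row.
The wide cell at row YT5, column skin holds 76.4, so the long row (YT5, skin) has expression=76.4.

76.4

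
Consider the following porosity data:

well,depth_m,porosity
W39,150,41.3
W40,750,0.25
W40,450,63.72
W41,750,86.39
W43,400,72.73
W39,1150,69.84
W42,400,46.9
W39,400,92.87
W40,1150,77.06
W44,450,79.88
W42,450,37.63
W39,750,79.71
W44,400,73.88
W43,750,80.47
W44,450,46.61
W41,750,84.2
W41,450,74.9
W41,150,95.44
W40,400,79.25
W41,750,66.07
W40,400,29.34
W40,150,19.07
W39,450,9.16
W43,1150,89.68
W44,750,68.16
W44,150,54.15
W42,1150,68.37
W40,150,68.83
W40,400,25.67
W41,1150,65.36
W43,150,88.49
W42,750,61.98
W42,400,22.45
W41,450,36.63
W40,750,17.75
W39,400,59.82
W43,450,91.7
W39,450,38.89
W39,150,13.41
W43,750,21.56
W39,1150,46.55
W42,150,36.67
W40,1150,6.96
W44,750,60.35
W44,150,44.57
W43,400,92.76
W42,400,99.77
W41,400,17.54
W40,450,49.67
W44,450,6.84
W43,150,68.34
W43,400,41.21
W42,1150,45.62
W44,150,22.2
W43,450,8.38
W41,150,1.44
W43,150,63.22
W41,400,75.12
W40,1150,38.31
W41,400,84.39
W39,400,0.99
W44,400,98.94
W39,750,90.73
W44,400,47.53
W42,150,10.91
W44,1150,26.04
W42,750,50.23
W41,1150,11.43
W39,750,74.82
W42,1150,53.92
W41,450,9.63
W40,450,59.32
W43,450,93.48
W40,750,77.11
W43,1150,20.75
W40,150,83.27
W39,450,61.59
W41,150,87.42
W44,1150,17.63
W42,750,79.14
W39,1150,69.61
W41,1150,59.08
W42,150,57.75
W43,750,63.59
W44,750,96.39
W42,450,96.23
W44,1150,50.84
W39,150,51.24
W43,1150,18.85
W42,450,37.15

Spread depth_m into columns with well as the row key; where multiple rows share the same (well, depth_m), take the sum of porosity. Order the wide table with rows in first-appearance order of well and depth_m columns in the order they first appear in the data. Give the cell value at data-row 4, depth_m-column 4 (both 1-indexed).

With rows in first-appearance order of well, row 4 is well=W43. depth_m columns in first-appearance order: 150, 750, 450, 400, 1150; column 4 is 400.
Long rows with well=W43, depth_m=400: 72.73 + 92.76 + 41.21 = 206.70.

206.70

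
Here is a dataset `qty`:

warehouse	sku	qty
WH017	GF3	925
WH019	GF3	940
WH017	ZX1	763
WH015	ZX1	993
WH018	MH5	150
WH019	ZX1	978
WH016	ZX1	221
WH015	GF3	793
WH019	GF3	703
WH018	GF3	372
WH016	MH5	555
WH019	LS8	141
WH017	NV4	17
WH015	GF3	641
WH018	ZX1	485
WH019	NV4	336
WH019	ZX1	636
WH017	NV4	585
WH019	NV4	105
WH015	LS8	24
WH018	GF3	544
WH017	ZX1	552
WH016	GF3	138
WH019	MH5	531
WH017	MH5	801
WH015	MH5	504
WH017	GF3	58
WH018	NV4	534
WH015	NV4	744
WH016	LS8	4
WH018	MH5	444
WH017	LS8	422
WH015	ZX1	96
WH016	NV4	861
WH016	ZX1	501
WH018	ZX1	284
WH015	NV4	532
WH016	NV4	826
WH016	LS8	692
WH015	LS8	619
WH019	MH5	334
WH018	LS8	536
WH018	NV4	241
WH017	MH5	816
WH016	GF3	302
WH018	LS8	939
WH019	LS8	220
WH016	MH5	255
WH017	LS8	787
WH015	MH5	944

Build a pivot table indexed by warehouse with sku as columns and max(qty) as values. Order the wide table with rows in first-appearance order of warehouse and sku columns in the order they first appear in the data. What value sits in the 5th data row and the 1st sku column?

With rows in first-appearance order of warehouse, row 5 is warehouse=WH016. sku columns in first-appearance order: GF3, ZX1, MH5, LS8, NV4; column 1 is GF3.
Long rows with warehouse=WH016, sku=GF3: max(138, 302) = 302.

302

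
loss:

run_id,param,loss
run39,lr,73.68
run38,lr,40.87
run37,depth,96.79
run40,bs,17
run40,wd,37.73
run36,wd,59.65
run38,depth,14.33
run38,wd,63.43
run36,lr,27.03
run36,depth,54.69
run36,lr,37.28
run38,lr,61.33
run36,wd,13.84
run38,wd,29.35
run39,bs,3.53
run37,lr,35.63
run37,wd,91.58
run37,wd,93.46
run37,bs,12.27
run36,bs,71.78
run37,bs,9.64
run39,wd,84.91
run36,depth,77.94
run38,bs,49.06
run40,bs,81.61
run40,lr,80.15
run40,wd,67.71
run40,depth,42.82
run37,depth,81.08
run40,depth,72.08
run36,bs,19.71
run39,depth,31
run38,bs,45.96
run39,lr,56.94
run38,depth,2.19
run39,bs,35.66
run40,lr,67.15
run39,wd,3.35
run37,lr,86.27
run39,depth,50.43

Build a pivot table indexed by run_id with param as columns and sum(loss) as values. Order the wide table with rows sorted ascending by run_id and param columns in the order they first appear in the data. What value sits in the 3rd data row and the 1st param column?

102.20

With rows sorted ascending by run_id, row 3 is run_id=run38. param columns in first-appearance order: lr, depth, bs, wd; column 1 is lr.
Long rows with run_id=run38, param=lr: 40.87 + 61.33 = 102.20.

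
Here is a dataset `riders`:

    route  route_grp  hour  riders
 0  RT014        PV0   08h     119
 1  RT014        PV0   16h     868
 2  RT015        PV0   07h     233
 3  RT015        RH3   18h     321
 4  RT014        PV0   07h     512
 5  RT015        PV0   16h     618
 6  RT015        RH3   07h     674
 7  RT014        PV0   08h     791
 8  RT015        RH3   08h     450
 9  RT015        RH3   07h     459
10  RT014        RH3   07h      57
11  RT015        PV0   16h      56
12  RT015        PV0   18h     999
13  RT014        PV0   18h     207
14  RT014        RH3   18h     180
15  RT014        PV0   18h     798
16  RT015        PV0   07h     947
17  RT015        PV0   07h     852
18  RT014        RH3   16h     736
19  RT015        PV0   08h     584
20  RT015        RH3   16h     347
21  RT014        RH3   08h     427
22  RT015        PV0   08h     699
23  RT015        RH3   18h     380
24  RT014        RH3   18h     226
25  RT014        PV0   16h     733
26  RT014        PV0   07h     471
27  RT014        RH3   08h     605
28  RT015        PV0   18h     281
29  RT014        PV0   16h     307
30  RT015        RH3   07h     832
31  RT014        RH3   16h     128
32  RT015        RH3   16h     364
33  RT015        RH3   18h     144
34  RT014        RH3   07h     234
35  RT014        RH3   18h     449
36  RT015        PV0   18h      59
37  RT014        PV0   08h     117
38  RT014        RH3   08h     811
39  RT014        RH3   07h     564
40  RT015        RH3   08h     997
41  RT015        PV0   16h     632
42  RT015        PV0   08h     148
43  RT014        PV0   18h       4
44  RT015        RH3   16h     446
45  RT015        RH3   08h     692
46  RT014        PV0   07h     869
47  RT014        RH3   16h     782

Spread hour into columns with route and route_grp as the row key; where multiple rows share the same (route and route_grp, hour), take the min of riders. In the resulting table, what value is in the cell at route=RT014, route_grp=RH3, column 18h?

180

Rows with route=RT014, route_grp=RH3 and hour=18h: riders values are 180, 226, 449.
min(180, 226, 449) = 180.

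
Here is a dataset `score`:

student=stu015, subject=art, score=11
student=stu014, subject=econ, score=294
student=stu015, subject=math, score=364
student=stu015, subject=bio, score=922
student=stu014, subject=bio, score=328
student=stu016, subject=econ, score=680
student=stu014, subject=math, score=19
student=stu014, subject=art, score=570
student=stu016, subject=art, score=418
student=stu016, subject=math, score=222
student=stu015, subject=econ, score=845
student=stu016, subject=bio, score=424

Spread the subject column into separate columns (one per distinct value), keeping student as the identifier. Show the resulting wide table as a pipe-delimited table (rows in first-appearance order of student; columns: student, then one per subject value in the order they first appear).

| student | art | econ | math | bio |
| stu015 | 11 | 845 | 364 | 922 |
| stu014 | 570 | 294 | 19 | 328 |
| stu016 | 418 | 680 | 222 | 424 |

Columns: student plus the 4 distinct subject values (art, econ, math, bio).
For example, row stu015 column art takes score=11 from the long row (stu015, art).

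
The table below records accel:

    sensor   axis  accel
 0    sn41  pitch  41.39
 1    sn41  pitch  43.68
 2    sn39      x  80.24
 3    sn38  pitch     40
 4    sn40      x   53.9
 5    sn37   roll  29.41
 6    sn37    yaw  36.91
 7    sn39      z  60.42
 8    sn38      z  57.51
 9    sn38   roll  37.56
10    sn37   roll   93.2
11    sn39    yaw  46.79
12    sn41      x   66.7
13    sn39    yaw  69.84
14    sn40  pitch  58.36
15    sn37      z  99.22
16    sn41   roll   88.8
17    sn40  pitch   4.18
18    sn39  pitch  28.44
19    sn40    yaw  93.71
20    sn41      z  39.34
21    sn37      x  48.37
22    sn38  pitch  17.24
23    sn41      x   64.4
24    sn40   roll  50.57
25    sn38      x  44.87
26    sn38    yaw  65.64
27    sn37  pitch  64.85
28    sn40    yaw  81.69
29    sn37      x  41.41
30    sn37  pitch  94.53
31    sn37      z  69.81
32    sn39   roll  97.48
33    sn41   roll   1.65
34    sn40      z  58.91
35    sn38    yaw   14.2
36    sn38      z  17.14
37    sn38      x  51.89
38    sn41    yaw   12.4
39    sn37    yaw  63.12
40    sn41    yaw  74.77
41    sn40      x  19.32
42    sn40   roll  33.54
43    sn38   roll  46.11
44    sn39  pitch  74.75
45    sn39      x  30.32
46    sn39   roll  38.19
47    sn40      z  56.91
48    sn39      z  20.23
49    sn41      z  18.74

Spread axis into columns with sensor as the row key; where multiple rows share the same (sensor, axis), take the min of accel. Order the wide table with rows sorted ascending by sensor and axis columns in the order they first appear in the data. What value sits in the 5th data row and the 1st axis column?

With rows sorted ascending by sensor, row 5 is sensor=sn41. axis columns in first-appearance order: pitch, x, roll, yaw, z; column 1 is pitch.
Long rows with sensor=sn41, axis=pitch: min(41.39, 43.68) = 41.39.

41.39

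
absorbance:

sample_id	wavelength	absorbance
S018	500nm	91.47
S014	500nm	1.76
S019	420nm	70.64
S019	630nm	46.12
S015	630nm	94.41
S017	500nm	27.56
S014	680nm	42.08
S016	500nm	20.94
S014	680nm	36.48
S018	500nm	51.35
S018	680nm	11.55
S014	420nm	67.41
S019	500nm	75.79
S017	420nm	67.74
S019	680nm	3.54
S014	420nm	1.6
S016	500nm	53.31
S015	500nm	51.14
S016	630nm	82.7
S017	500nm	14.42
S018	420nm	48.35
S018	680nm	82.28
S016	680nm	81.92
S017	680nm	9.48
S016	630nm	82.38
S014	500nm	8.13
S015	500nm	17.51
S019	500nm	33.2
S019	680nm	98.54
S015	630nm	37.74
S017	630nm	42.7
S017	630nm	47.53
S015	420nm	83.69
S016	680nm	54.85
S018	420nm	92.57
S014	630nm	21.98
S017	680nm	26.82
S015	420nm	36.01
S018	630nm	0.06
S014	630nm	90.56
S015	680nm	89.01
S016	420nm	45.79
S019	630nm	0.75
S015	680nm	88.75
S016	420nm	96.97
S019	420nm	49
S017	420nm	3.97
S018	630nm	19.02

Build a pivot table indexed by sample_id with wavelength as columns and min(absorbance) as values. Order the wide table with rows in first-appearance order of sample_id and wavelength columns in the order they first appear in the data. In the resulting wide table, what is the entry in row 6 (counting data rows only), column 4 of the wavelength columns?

54.85

With rows in first-appearance order of sample_id, row 6 is sample_id=S016. wavelength columns in first-appearance order: 500nm, 420nm, 630nm, 680nm; column 4 is 680nm.
Long rows with sample_id=S016, wavelength=680nm: min(81.92, 54.85) = 54.85.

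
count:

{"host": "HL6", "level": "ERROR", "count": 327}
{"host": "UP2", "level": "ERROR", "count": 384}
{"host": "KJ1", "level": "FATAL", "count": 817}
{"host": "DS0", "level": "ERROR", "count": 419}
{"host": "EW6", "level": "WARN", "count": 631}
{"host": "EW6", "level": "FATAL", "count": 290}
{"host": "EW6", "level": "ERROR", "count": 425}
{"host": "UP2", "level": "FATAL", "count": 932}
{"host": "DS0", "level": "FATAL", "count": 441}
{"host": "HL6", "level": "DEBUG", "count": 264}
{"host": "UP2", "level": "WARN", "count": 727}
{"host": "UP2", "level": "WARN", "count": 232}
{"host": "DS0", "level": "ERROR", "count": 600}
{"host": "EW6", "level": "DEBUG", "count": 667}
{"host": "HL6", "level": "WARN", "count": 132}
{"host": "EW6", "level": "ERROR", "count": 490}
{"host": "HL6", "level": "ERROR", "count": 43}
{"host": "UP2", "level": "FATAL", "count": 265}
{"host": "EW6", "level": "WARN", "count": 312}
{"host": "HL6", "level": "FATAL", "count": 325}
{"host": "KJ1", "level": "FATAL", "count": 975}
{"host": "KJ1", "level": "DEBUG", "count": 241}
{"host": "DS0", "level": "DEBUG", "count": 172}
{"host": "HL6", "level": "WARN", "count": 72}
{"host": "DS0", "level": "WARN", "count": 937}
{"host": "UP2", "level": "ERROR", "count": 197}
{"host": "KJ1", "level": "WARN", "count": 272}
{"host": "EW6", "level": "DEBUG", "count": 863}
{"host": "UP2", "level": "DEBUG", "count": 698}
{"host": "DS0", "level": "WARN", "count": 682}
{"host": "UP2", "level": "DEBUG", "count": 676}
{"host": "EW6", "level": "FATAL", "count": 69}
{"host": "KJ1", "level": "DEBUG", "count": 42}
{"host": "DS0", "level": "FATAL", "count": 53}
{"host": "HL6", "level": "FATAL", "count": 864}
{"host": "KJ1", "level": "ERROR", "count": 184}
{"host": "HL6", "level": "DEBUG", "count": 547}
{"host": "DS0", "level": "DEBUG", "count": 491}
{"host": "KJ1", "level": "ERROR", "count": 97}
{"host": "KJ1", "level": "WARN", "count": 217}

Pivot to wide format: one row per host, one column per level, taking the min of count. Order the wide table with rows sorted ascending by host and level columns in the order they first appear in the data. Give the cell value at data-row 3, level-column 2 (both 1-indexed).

With rows sorted ascending by host, row 3 is host=HL6. level columns in first-appearance order: ERROR, FATAL, WARN, DEBUG; column 2 is FATAL.
Long rows with host=HL6, level=FATAL: min(325, 864) = 325.

325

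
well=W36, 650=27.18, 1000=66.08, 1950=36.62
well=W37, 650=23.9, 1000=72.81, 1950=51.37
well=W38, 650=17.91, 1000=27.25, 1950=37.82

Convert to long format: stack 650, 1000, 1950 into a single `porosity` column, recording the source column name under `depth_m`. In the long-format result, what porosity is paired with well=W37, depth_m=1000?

72.81

Unpivoting turns each (well, wide-column) pair into one long row.
The wide cell at row W37, column 1000 holds 72.81, so the long row (W37, 1000) has porosity=72.81.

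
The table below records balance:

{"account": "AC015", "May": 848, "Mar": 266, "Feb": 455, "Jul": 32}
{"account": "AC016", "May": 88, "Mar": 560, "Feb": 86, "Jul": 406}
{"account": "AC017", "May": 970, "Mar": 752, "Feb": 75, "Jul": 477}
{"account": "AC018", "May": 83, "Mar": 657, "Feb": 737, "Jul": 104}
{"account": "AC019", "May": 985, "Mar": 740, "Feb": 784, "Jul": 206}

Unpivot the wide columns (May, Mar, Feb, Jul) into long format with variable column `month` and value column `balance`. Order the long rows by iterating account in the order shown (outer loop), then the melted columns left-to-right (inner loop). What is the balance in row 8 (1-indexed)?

20 rows total (5 × 4). Row 8: index ⌊(8-1)/4⌋ = 1 into account → AC016; (8-1) mod 4 = 3 into the melted columns → Jul.
So row 8 is (AC016, Jul, 406); balance = 406.

406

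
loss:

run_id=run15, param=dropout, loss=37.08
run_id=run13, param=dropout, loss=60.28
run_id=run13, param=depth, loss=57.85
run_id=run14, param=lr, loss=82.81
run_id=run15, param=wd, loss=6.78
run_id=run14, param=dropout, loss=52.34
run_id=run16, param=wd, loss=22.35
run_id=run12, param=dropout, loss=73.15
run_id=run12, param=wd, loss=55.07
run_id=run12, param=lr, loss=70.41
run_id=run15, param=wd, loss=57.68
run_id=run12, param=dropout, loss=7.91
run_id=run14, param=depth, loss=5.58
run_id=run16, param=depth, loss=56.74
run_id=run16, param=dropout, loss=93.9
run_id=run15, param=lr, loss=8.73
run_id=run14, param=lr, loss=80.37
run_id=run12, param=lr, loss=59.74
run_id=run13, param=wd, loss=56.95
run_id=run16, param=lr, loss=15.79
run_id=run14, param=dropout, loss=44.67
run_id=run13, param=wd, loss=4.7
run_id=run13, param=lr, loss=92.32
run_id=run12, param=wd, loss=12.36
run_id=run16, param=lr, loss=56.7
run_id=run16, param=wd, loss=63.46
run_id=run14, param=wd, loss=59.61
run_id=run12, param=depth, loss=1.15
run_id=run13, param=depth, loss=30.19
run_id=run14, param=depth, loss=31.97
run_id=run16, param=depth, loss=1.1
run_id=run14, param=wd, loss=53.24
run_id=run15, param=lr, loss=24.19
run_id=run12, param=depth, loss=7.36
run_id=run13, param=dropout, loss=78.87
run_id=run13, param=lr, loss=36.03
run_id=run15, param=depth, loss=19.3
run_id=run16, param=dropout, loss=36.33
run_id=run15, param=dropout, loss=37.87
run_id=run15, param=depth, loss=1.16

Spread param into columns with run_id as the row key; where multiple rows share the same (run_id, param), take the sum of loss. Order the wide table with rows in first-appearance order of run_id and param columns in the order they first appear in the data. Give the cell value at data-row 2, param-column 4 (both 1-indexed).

61.65

With rows in first-appearance order of run_id, row 2 is run_id=run13. param columns in first-appearance order: dropout, depth, lr, wd; column 4 is wd.
Long rows with run_id=run13, param=wd: 56.95 + 4.7 = 61.65.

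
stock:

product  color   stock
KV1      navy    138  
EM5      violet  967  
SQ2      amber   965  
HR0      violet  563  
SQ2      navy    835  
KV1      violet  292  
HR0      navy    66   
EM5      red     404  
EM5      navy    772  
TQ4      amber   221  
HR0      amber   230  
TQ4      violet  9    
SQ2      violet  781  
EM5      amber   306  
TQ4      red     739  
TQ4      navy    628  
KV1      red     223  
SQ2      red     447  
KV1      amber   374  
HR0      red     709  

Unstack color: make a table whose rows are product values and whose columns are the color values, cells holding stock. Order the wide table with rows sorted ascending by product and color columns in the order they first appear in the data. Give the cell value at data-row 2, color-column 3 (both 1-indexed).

230

With rows sorted ascending by product, row 2 is product=HR0. color columns in first-appearance order: navy, violet, amber, red; column 3 is amber.
Long rows with product=HR0, color=amber: stock = 230.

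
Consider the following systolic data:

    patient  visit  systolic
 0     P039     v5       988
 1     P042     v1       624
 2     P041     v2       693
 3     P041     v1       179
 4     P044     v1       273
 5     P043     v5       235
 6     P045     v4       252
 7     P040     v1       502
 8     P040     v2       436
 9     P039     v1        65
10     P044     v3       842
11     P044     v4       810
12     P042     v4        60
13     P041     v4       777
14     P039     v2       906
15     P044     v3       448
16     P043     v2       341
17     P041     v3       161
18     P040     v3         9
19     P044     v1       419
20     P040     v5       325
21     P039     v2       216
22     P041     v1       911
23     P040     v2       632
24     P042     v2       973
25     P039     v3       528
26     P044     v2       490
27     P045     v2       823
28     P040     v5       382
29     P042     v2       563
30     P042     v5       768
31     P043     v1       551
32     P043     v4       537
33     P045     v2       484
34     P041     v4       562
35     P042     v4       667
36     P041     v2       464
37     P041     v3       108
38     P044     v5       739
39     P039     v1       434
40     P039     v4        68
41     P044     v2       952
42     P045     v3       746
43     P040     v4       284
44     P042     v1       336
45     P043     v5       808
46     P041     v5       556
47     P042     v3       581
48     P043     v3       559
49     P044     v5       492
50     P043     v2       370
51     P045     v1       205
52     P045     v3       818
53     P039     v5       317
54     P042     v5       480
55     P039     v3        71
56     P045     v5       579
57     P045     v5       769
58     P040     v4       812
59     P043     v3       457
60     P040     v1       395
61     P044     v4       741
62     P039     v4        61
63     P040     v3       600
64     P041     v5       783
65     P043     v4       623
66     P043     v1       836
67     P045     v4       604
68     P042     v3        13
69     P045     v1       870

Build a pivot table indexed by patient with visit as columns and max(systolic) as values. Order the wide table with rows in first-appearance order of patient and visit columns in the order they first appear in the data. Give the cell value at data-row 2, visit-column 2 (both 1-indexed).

624

With rows in first-appearance order of patient, row 2 is patient=P042. visit columns in first-appearance order: v5, v1, v2, v4, v3; column 2 is v1.
Long rows with patient=P042, visit=v1: max(624, 336) = 624.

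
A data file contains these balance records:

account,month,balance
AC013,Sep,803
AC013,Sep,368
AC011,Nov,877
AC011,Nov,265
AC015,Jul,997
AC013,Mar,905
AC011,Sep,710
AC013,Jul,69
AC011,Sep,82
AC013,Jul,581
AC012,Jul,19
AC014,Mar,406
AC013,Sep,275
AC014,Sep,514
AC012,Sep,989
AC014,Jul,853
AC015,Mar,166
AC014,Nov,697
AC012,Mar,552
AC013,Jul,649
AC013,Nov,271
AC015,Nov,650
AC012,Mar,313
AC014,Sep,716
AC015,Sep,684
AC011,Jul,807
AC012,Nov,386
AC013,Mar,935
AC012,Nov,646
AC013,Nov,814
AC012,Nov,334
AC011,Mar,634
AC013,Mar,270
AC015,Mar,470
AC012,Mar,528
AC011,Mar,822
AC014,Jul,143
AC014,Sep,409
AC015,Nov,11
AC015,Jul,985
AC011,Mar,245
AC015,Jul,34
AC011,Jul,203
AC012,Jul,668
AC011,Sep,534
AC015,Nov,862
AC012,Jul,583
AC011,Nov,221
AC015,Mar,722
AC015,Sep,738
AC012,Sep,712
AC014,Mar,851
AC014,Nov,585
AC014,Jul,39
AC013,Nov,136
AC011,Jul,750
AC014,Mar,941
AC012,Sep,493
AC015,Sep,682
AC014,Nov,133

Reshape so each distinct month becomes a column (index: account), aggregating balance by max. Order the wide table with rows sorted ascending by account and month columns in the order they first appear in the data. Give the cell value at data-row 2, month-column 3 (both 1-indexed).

With rows sorted ascending by account, row 2 is account=AC012. month columns in first-appearance order: Sep, Nov, Jul, Mar; column 3 is Jul.
Long rows with account=AC012, month=Jul: max(19, 668, 583) = 668.

668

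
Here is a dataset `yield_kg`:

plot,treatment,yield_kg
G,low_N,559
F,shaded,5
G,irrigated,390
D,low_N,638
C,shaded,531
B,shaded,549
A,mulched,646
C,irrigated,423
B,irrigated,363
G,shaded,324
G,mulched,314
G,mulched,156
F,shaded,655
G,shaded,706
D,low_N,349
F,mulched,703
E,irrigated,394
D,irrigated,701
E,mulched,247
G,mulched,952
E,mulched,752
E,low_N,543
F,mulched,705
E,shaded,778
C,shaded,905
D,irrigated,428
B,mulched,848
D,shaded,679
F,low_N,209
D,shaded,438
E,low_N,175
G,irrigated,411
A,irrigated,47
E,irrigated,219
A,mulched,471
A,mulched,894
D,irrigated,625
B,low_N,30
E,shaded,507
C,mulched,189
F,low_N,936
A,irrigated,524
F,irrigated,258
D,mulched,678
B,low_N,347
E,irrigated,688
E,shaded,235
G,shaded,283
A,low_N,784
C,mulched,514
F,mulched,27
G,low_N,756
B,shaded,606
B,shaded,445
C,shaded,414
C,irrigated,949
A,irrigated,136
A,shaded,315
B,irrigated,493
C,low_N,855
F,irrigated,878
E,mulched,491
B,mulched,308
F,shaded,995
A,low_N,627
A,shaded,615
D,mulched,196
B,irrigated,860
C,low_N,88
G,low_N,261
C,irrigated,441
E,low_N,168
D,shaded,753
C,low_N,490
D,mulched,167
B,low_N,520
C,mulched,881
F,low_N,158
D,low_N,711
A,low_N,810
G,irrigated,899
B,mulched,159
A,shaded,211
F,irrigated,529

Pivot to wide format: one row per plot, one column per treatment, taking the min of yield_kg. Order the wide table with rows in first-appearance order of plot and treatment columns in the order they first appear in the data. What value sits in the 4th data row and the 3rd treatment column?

423

With rows in first-appearance order of plot, row 4 is plot=C. treatment columns in first-appearance order: low_N, shaded, irrigated, mulched; column 3 is irrigated.
Long rows with plot=C, treatment=irrigated: min(423, 949, 441) = 423.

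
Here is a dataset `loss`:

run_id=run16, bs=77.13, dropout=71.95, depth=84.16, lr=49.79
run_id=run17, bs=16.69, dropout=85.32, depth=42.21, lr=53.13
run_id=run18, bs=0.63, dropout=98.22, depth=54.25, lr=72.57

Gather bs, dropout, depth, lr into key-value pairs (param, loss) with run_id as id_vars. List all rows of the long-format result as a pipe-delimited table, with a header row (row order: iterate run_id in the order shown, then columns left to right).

Each (run_id, column) pair becomes one row: 3 × 4 = 12 rows.
For example, (run16, bs) → loss=77.13.

| run_id | param | loss |
| run16 | bs | 77.13 |
| run16 | dropout | 71.95 |
| run16 | depth | 84.16 |
| run16 | lr | 49.79 |
| run17 | bs | 16.69 |
| run17 | dropout | 85.32 |
| run17 | depth | 42.21 |
| run17 | lr | 53.13 |
| run18 | bs | 0.63 |
| run18 | dropout | 98.22 |
| run18 | depth | 54.25 |
| run18 | lr | 72.57 |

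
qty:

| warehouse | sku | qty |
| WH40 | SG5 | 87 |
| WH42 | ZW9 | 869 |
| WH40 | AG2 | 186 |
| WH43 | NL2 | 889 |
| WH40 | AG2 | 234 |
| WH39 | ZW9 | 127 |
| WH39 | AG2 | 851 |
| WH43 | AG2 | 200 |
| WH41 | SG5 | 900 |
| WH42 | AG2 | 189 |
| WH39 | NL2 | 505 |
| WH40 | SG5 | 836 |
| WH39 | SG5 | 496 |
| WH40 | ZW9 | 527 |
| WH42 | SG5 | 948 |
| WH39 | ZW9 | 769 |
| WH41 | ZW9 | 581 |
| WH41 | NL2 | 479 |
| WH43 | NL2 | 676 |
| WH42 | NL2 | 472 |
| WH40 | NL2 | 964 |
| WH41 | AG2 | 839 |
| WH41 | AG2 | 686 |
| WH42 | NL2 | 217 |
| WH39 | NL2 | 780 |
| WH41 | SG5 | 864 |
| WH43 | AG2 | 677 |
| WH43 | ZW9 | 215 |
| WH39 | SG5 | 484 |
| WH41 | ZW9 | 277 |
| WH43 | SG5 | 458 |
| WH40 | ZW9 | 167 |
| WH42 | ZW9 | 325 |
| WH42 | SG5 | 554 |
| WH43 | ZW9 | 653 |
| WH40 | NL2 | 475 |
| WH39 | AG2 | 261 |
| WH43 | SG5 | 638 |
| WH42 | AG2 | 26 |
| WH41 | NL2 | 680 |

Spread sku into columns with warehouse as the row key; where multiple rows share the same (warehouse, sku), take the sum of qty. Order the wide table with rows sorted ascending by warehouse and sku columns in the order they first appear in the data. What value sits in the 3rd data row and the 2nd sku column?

858

With rows sorted ascending by warehouse, row 3 is warehouse=WH41. sku columns in first-appearance order: SG5, ZW9, AG2, NL2; column 2 is ZW9.
Long rows with warehouse=WH41, sku=ZW9: 581 + 277 = 858.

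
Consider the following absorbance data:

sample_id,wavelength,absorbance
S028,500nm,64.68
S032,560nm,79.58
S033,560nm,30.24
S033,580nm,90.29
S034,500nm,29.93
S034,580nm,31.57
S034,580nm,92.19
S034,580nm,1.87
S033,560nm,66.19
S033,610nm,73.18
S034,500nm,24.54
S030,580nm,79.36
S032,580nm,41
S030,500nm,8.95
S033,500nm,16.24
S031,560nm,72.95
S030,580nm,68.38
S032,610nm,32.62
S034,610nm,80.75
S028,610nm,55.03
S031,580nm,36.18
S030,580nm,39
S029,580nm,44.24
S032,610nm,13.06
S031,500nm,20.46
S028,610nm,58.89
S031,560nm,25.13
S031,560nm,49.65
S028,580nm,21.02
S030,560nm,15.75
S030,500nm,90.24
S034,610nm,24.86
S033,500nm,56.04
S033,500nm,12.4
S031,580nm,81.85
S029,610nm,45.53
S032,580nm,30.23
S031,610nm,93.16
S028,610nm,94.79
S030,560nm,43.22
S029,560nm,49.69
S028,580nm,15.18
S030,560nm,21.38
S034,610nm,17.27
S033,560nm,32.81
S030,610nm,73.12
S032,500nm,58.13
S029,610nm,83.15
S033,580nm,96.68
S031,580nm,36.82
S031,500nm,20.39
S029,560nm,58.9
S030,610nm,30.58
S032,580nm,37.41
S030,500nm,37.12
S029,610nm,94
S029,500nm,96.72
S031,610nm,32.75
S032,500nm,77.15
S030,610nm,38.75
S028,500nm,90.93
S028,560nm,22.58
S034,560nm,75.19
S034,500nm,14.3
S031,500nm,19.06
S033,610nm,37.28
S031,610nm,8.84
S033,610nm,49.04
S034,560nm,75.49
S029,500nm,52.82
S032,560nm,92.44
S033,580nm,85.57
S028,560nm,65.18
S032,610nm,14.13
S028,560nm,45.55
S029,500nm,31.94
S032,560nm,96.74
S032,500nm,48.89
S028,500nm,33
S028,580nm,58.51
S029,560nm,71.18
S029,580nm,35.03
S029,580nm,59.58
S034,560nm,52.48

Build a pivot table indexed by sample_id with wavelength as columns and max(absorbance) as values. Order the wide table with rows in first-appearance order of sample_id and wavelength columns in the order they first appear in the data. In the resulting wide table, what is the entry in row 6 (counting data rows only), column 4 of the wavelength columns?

With rows in first-appearance order of sample_id, row 6 is sample_id=S031. wavelength columns in first-appearance order: 500nm, 560nm, 580nm, 610nm; column 4 is 610nm.
Long rows with sample_id=S031, wavelength=610nm: max(93.16, 32.75, 8.84) = 93.16.

93.16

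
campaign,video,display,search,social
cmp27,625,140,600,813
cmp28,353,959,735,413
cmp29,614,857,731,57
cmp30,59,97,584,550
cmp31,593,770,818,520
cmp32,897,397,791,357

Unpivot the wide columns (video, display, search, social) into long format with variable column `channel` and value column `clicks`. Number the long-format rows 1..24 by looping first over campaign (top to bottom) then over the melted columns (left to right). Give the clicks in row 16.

550

24 rows total (6 × 4). Row 16: index ⌊(16-1)/4⌋ = 3 into campaign → cmp30; (16-1) mod 4 = 3 into the melted columns → social.
So row 16 is (cmp30, social, 550); clicks = 550.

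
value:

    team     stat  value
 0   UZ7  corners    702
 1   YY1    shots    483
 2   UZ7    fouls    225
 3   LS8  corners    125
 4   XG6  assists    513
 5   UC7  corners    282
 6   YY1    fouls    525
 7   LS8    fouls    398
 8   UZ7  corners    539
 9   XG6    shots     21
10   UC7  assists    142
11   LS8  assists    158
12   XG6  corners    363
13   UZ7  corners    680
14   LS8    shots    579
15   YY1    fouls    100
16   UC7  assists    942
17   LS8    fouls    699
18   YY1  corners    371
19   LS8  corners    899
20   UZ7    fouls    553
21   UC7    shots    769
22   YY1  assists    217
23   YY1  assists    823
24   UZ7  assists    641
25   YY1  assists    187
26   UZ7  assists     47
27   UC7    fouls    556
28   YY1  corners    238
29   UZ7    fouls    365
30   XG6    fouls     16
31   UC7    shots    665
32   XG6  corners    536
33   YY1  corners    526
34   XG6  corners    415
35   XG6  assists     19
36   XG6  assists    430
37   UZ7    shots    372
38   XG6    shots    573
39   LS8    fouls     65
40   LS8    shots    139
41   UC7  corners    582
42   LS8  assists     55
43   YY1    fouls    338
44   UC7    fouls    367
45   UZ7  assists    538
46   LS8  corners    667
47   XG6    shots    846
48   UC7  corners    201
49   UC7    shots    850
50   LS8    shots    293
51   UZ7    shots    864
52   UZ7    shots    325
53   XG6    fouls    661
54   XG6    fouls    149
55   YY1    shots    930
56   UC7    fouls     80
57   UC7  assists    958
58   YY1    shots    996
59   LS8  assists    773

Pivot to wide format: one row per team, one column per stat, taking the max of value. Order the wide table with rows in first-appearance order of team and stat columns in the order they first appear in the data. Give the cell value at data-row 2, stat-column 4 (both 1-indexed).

823

With rows in first-appearance order of team, row 2 is team=YY1. stat columns in first-appearance order: corners, shots, fouls, assists; column 4 is assists.
Long rows with team=YY1, stat=assists: max(217, 823, 187) = 823.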